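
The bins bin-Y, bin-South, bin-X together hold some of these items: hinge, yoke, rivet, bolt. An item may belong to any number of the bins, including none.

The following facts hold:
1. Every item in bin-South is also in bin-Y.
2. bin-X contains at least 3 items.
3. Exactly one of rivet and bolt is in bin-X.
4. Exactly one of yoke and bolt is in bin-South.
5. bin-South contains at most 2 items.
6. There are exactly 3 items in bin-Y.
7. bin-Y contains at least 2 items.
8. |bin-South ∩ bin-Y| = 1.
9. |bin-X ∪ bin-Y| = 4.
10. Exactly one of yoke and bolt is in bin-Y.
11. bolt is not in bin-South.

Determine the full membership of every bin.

bin-Y = {hinge, rivet, yoke}; bin-South = {yoke}; bin-X = {bolt, hinge, yoke}

From (11): bolt ∉ bin-South.
(4) (exactly one): yoke ∈ bin-South.
(1) with yoke ∈ bin-South: yoke ∈ bin-Y.
(10) (exactly one): bolt ∉ bin-Y.
(6): only 3 candidates remain for bin-Y, so all are in.
Suppose hinge ∈ bin-South: no assignment then satisfies all the clues, so hinge ∉ bin-South.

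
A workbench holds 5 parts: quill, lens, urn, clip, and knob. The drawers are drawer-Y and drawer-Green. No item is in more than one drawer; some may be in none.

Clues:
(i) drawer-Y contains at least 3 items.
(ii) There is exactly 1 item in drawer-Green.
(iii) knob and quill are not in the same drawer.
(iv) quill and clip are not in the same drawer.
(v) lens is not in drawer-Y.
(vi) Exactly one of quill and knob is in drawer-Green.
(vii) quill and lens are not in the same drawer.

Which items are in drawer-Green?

drawer-Green = {quill}

From (v): lens ∉ drawer-Y.
Suppose quill ∉ drawer-Green: no assignment then satisfies all the clues, so quill ∈ drawer-Green.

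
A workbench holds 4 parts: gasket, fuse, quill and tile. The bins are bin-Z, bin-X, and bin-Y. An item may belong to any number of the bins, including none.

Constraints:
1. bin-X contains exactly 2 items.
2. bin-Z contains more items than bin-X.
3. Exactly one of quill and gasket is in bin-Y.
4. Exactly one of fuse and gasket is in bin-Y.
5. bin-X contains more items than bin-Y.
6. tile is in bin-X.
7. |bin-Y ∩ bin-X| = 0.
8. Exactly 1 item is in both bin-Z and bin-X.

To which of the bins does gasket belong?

gasket: bin-Y, bin-Z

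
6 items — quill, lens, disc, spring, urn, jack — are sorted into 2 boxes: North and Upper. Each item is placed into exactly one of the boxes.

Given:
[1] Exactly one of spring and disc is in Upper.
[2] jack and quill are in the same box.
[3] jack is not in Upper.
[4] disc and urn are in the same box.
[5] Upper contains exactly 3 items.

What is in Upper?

Upper = {disc, lens, urn}

From (3): jack ∉ Upper.
(2): quill matches jack: quill ∉ Upper.
Only one box left: quill ∈ North.
Only one box left: jack ∈ North.
Suppose lens ∉ Upper: no assignment then satisfies all the clues, so lens ∈ Upper.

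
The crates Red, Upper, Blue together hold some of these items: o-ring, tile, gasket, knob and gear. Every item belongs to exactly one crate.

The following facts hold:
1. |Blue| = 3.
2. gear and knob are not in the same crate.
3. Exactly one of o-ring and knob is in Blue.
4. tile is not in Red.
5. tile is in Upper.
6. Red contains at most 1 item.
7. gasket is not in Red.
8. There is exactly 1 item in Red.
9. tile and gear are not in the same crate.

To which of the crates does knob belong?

knob: Red

From (4): tile ∉ Red.
From (5): tile ∈ Upper.
From (7): gasket ∉ Red.
(9): gear ∉ Upper.
Suppose knob ∉ Red: no assignment then satisfies all the clues, so knob ∈ Red.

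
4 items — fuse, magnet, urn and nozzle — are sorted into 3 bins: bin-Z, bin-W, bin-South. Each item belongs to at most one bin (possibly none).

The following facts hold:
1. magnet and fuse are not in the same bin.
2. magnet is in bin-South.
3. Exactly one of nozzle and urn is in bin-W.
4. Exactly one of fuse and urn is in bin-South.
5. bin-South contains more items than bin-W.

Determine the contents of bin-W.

bin-W = {nozzle}

From (2): magnet ∈ bin-South.
(1): fuse ∉ bin-South.
(4) (exactly one): urn ∈ bin-South.
(3) (exactly one): nozzle ∈ bin-W.
Suppose fuse ∈ bin-W: no assignment then satisfies all the clues, so fuse ∉ bin-W.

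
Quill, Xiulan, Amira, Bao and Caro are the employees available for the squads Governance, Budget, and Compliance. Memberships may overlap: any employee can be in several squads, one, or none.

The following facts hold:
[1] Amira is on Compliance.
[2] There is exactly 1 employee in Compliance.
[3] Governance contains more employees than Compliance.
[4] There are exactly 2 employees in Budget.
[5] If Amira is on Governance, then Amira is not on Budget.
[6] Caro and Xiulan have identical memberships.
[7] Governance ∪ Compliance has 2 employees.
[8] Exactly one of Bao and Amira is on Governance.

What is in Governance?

Governance = {Amira, Quill}

From (1): Amira ∈ Compliance.
(2): Compliance already has 1, so the rest are out.
Suppose Quill ∉ Governance: no assignment then satisfies all the clues, so Quill ∈ Governance.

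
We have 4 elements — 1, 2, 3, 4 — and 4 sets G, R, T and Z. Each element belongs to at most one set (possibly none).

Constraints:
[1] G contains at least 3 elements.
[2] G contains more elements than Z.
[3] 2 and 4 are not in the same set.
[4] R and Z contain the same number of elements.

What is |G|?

3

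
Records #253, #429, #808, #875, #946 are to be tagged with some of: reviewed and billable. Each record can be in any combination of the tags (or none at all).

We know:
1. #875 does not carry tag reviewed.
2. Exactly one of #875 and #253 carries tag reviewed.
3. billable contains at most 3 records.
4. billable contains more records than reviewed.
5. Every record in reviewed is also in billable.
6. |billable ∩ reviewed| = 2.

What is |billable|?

3

From (1): #875 ∉ reviewed.
(2) (exactly one): #253 ∈ reviewed.
(5) with #253 ∈ reviewed: #253 ∈ billable.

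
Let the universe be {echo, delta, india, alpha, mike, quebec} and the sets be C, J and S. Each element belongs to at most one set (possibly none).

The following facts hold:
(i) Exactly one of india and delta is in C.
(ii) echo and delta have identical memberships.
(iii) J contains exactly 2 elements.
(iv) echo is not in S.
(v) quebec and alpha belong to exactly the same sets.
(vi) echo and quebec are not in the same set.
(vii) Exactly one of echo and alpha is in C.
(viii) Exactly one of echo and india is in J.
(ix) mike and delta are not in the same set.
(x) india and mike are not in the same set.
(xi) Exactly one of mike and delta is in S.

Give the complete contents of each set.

C = {alpha, india, quebec}; J = {delta, echo}; S = {mike}

From (iv): echo ∉ S.
(ii): delta matches echo: delta ∉ S.
(xi) (exactly one): mike ∈ S.
(x): india ∉ S.
Suppose echo ∈ C: no assignment then satisfies all the clues, so echo ∉ C.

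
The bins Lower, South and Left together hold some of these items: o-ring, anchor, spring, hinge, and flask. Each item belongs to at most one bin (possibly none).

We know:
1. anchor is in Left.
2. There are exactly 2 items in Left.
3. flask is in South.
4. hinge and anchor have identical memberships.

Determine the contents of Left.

Left = {anchor, hinge}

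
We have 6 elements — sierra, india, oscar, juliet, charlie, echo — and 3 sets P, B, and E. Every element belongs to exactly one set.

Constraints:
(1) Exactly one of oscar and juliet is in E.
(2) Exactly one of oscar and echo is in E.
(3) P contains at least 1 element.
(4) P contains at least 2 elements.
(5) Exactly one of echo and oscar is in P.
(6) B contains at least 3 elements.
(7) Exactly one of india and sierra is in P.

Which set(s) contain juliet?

juliet: B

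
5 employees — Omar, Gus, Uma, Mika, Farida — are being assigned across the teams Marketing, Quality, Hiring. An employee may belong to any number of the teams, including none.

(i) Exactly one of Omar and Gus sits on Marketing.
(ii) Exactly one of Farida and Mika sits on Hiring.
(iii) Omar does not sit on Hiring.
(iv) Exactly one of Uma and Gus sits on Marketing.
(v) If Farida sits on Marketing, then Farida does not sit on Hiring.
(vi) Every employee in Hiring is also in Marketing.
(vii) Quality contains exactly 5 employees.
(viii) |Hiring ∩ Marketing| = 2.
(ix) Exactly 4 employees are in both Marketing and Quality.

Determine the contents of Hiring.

Hiring = {Mika, Uma}

From (iii): Omar ∉ Hiring.
(vii): only 5 candidates remain for Quality, so all are in.
Suppose Gus ∈ Hiring: no assignment then satisfies all the clues, so Gus ∉ Hiring.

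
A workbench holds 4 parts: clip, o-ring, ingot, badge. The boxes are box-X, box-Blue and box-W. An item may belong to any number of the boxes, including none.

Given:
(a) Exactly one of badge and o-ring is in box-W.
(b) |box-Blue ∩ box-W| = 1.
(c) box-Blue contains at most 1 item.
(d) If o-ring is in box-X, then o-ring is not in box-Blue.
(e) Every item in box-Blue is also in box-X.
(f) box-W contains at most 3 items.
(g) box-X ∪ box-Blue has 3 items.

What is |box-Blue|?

1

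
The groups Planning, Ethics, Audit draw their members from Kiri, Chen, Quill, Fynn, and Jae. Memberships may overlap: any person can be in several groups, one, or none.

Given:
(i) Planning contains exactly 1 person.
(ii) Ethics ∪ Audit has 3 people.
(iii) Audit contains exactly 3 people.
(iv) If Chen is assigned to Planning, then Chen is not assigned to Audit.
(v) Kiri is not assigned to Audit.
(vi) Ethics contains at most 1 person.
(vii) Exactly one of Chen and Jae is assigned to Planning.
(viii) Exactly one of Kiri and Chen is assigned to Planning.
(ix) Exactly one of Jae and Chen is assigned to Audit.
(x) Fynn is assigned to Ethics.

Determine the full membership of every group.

Planning = {Chen}; Ethics = {Fynn}; Audit = {Fynn, Jae, Quill}

From (v): Kiri ∉ Audit.
From (x): Fynn ∈ Ethics.
(vi): Ethics already has 1, so the rest are out.
Suppose Kiri ∈ Planning: no assignment then satisfies all the clues, so Kiri ∉ Planning.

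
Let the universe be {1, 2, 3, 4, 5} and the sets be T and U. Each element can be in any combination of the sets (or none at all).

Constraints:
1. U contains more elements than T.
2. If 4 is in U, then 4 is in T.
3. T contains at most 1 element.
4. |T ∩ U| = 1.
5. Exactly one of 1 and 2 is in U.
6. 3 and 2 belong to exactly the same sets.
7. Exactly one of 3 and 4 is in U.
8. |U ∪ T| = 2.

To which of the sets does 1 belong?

1: U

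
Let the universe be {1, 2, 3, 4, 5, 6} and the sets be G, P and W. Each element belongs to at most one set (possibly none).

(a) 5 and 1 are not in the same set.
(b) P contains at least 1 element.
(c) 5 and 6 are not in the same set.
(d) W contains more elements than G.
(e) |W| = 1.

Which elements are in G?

G = {}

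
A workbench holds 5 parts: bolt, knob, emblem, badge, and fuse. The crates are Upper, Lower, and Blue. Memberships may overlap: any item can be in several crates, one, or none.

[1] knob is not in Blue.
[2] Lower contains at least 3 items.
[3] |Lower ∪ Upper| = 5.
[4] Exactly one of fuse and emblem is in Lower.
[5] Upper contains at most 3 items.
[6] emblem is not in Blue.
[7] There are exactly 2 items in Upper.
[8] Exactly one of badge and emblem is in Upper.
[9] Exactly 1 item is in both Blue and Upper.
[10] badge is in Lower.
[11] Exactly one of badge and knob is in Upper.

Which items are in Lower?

Lower = {badge, bolt, emblem, knob}

From (1): knob ∉ Blue.
From (6): emblem ∉ Blue.
From (10): badge ∈ Lower.
Suppose bolt ∉ Lower: no assignment then satisfies all the clues, so bolt ∈ Lower.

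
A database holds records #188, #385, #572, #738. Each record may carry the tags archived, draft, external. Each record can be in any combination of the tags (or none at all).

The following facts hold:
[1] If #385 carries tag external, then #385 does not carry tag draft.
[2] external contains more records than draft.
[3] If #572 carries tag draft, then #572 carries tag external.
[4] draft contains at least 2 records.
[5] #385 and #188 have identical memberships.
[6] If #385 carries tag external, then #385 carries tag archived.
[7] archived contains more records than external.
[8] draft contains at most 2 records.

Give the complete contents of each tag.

archived = {#188, #385, #572, #738}; draft = {#572, #738}; external = {#188, #385, #572}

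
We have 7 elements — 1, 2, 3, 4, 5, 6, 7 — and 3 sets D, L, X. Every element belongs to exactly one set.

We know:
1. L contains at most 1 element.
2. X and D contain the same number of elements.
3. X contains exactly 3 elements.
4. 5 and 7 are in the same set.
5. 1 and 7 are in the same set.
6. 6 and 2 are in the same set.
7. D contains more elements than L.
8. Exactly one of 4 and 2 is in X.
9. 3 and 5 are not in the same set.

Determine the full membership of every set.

D = {1, 5, 7}; L = {4}; X = {2, 3, 6}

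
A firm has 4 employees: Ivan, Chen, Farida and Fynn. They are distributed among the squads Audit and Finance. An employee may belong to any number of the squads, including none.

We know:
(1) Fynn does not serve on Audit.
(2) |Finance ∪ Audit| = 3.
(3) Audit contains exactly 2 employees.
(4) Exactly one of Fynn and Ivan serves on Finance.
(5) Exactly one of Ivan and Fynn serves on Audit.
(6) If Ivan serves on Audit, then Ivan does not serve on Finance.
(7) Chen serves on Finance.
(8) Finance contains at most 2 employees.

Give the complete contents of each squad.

Audit = {Chen, Ivan}; Finance = {Chen, Fynn}

From (1): Fynn ∉ Audit.
From (7): Chen ∈ Finance.
(5) (exactly one): Ivan ∈ Audit.
(6): Ivan ∉ Finance.
(4) (exactly one): Fynn ∈ Finance.
(8): Finance already has 2, so the rest are out.
Suppose Chen ∉ Audit: no assignment then satisfies all the clues, so Chen ∈ Audit.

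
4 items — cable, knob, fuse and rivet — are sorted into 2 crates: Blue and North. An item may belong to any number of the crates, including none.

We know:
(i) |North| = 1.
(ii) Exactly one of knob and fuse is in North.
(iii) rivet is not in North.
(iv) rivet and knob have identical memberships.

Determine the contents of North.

North = {fuse}

From (iii): rivet ∉ North.
(iv): knob matches rivet: knob ∉ North.
(ii) (exactly one): fuse ∈ North.
(i): North already has 1, so the rest are out.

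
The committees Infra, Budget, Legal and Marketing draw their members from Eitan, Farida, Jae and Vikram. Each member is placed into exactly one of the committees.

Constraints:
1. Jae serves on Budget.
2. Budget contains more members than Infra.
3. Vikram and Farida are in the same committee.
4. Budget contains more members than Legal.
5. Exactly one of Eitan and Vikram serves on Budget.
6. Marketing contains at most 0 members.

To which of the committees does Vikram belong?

Vikram: Budget

From (1): Jae ∈ Budget.
(6): Marketing already has 0, so the rest are out.
Suppose Vikram ∈ Infra: no assignment then satisfies all the clues, so Vikram ∉ Infra.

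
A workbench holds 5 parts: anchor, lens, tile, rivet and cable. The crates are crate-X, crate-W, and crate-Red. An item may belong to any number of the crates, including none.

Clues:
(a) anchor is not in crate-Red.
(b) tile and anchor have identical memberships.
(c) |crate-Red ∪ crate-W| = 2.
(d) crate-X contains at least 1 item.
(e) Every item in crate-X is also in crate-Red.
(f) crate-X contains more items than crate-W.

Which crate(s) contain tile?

From (a): anchor ∉ crate-Red.
(b): tile matches anchor: tile ∉ crate-Red.
(e) contrapositive: anchor ∉ crate-X.
(e) contrapositive: tile ∉ crate-X.
Suppose tile ∈ crate-W: no assignment then satisfies all the clues, so tile ∉ crate-W.

tile: none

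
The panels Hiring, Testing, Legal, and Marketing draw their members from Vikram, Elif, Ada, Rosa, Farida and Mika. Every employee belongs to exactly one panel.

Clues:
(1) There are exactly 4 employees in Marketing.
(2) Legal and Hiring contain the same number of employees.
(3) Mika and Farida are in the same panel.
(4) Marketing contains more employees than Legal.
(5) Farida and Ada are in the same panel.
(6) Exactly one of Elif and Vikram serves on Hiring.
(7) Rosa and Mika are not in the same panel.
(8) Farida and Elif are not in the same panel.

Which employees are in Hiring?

Hiring = {Elif}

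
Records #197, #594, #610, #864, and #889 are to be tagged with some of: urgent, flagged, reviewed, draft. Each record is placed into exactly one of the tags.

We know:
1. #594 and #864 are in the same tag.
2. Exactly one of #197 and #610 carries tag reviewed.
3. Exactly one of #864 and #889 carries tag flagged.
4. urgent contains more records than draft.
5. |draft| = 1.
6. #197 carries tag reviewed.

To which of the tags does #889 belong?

#889: flagged

From (6): #197 ∈ reviewed.
(2) (exactly one): #610 ∉ reviewed.
Suppose #889 ∈ urgent: no assignment then satisfies all the clues, so #889 ∉ urgent.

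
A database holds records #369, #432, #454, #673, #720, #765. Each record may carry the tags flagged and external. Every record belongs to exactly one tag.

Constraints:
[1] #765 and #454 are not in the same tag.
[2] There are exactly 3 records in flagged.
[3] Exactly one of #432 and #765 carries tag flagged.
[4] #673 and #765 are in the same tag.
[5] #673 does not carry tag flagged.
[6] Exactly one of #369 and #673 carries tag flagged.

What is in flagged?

From (5): #673 ∉ flagged.
(4): #765 matches #673: #765 ∉ flagged.
(6) (exactly one): #369 ∈ flagged.
Only one tag left: #673 ∈ external.
Only one tag left: #765 ∈ external.
(1): #454 ∉ external.
(3) (exactly one): #432 ∈ flagged.
Only one tag left: #454 ∈ flagged.
(2): flagged already has 3, so the rest are out.
Only one tag left: #720 ∈ external.

flagged = {#369, #432, #454}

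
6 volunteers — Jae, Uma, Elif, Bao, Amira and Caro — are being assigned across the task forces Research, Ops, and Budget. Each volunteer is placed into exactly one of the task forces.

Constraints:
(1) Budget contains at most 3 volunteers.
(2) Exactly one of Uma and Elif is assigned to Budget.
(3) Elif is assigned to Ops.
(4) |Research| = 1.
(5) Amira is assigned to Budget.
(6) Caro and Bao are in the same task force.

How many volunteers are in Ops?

3

From (3): Elif ∈ Ops.
From (5): Amira ∈ Budget.
(2) (exactly one): Uma ∈ Budget.
Suppose Jae ∉ Research: no assignment then satisfies all the clues, so Jae ∈ Research.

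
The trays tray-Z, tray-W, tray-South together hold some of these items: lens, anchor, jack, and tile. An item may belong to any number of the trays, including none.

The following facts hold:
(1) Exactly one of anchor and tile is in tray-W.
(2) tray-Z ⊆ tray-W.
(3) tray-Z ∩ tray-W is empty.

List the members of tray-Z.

tray-Z = {}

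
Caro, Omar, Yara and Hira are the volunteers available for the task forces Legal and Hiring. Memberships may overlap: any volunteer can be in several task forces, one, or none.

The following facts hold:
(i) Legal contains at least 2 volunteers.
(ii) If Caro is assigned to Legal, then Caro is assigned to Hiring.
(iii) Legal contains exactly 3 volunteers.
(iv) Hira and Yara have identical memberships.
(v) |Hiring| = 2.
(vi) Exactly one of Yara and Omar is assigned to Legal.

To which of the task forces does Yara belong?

Yara: Legal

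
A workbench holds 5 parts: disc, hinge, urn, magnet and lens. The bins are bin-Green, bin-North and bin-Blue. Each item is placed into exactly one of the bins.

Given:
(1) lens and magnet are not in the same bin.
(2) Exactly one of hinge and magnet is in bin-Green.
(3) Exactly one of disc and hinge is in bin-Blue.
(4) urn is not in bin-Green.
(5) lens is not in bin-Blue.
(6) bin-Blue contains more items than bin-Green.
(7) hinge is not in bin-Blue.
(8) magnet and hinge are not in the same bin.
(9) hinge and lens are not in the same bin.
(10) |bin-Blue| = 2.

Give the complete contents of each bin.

bin-Green = {hinge}; bin-North = {lens, urn}; bin-Blue = {disc, magnet}

From (4): urn ∉ bin-Green.
From (5): lens ∉ bin-Blue.
From (7): hinge ∉ bin-Blue.
(3) (exactly one): disc ∈ bin-Blue.
Suppose hinge ∉ bin-Green: no assignment then satisfies all the clues, so hinge ∈ bin-Green.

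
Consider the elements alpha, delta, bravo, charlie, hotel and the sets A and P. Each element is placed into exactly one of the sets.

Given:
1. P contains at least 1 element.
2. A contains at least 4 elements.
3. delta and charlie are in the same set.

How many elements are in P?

1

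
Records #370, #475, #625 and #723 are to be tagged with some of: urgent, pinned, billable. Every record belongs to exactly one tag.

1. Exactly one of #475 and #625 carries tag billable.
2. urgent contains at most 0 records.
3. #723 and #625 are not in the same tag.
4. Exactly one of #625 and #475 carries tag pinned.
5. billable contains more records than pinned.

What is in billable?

billable = {#370, #475, #723}

(2): urgent already has 0, so the rest are out.
Suppose #370 ∉ billable: no assignment then satisfies all the clues, so #370 ∈ billable.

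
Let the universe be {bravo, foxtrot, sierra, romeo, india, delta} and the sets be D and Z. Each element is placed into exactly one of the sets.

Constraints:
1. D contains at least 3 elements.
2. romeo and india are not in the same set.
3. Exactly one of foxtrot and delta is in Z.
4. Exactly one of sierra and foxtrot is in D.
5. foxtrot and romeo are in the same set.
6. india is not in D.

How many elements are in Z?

3

From (6): india ∉ D.
Only one set left: india ∈ Z.
(2): romeo ∉ Z.
(5): foxtrot matches romeo: foxtrot ∉ Z.
Only one set left: foxtrot ∈ D.
Only one set left: romeo ∈ D.
(3) (exactly one): delta ∈ Z.
(4) (exactly one): sierra ∉ D.
Only one set left: sierra ∈ Z.
(1): only 3 candidates remain for D, so all are in.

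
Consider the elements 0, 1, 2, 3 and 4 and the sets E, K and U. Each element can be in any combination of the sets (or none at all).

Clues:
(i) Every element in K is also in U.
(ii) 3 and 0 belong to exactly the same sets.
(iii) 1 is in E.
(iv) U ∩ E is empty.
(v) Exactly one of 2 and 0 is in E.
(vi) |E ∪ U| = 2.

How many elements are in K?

From (iii): 1 ∈ E.
(iv) (disjoint): 1 ∉ U.
(i) contrapositive: 1 ∉ K.
Suppose 0 ∈ E: no assignment then satisfies all the clues, so 0 ∉ E.

0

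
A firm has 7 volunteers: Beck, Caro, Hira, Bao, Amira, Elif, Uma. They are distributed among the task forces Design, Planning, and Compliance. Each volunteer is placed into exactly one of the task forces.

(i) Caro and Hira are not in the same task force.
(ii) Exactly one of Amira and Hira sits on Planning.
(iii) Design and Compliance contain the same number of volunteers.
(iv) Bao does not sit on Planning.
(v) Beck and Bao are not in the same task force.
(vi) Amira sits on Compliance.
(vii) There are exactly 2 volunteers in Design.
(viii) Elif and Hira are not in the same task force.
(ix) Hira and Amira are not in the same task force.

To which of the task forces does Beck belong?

Beck: Planning

From (iv): Bao ∉ Planning.
From (vi): Amira ∈ Compliance.
(ii) (exactly one): Hira ∈ Planning.
(viii): Elif ∉ Planning.
(i): Caro ∉ Planning.
Suppose Beck ∈ Design: no assignment then satisfies all the clues, so Beck ∉ Design.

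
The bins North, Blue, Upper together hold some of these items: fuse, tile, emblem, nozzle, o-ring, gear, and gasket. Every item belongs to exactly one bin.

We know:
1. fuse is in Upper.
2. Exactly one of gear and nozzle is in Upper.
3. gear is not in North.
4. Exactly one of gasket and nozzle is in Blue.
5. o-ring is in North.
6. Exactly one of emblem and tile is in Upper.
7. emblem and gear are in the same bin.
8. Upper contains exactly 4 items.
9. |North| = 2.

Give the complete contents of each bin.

From (1): fuse ∈ Upper.
From (3): gear ∉ North.
From (5): o-ring ∈ North.
(7): emblem matches gear: emblem ∉ North.
Suppose tile ∉ North: no assignment then satisfies all the clues, so tile ∈ North.

North = {o-ring, tile}; Blue = {nozzle}; Upper = {emblem, fuse, gasket, gear}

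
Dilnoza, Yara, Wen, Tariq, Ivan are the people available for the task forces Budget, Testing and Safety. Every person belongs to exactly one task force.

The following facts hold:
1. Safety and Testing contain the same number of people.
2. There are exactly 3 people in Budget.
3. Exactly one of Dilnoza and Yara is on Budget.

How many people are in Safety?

1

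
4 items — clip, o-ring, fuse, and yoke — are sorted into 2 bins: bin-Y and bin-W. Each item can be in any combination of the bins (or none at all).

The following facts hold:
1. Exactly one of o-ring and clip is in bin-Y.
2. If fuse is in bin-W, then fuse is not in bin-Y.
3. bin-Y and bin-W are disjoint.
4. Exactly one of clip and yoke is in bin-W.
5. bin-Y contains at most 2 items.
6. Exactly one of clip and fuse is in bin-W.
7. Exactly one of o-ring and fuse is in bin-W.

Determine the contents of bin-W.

bin-W = {fuse, yoke}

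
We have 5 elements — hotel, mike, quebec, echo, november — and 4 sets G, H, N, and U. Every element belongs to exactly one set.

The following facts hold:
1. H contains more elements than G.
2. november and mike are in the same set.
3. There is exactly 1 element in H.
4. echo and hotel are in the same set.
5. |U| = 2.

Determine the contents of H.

H = {quebec}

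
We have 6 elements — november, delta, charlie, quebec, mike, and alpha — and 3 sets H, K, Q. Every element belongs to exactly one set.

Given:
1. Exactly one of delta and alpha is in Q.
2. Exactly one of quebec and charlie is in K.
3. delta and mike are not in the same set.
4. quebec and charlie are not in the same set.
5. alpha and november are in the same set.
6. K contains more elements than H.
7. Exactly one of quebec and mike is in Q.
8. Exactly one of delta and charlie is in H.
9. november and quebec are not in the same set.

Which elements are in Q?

Q = {alpha, mike, november}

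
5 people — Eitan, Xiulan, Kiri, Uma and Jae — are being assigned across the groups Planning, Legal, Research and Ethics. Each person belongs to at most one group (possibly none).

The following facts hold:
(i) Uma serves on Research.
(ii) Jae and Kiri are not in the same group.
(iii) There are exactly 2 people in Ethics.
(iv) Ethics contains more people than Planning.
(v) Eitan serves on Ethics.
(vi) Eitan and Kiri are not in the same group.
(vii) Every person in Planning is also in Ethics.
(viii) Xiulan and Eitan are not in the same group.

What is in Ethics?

Ethics = {Eitan, Jae}

From (i): Uma ∈ Research.
From (v): Eitan ∈ Ethics.
(vi): Kiri ∉ Ethics.
(vii) contrapositive: Kiri ∉ Planning.
(viii): Xiulan ∉ Ethics.
(iii): only 2 candidates remain for Ethics, so all are in.
(vii) contrapositive: Xiulan ∉ Planning.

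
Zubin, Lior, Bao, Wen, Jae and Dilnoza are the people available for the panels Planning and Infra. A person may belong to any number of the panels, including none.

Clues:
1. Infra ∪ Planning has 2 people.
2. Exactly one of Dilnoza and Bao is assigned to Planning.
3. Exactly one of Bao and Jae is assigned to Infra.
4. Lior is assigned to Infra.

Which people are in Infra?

From (4): Lior ∈ Infra.
Suppose Zubin ∈ Infra: no assignment then satisfies all the clues, so Zubin ∉ Infra.

Infra = {Bao, Lior}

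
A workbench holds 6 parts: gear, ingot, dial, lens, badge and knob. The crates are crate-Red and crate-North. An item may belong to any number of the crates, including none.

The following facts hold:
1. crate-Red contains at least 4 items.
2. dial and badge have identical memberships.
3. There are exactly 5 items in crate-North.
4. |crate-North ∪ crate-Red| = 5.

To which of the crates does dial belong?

dial: crate-North, crate-Red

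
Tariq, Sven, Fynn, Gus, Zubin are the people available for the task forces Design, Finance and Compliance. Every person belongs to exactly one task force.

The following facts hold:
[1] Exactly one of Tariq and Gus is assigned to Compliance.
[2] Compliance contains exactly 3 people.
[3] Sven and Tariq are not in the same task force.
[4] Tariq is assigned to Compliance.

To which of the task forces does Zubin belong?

Zubin: Compliance

From (4): Tariq ∈ Compliance.
(1) (exactly one): Gus ∉ Compliance.
(3): Sven ∉ Compliance.
(2): only 3 candidates remain for Compliance, so all are in.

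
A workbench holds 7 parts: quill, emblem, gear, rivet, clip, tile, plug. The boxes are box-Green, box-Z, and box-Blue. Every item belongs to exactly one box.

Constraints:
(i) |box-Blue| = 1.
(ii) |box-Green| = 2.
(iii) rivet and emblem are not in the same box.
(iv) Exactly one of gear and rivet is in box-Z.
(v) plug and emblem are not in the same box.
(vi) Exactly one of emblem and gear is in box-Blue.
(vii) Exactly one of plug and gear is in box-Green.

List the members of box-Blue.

box-Blue = {emblem}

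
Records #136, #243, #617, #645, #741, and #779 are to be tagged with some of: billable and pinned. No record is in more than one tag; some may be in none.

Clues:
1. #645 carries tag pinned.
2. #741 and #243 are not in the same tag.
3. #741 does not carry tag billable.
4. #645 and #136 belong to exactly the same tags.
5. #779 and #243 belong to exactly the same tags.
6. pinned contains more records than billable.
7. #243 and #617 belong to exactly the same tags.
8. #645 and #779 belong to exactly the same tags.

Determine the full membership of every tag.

billable = {}; pinned = {#136, #243, #617, #645, #779}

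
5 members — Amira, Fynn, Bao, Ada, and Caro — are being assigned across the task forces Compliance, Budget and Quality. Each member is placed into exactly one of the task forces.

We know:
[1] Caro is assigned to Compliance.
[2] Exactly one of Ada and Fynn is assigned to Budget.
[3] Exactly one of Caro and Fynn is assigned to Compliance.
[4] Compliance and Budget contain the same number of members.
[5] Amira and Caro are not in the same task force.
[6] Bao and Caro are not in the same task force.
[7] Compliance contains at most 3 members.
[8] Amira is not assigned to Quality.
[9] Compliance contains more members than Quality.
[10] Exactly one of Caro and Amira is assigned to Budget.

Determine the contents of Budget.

Budget = {Amira, Fynn}

From (1): Caro ∈ Compliance.
From (8): Amira ∉ Quality.
(3) (exactly one): Fynn ∉ Compliance.
(5): Amira ∉ Compliance.
(6): Bao ∉ Compliance.
(10) (exactly one): Amira ∈ Budget.
Suppose Fynn ∉ Budget: no assignment then satisfies all the clues, so Fynn ∈ Budget.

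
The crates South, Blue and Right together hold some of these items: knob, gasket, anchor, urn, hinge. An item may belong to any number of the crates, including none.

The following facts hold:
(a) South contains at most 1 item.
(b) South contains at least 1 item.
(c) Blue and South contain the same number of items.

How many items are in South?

1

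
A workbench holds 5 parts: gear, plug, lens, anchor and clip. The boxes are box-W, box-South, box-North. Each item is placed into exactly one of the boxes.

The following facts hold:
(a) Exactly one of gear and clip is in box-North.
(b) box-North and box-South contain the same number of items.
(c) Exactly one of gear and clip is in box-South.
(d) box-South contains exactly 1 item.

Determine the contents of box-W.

box-W = {anchor, lens, plug}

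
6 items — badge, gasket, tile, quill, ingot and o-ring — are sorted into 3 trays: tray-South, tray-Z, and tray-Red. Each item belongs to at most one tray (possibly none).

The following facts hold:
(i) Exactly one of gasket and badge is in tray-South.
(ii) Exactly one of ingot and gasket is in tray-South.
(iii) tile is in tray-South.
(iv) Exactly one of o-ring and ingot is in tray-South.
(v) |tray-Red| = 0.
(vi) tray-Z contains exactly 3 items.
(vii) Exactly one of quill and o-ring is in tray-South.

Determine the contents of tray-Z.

tray-Z = {badge, ingot, quill}

From (iii): tile ∈ tray-South.
(v): tray-Red already has 0, so the rest are out.
Suppose badge ∉ tray-Z: no assignment then satisfies all the clues, so badge ∈ tray-Z.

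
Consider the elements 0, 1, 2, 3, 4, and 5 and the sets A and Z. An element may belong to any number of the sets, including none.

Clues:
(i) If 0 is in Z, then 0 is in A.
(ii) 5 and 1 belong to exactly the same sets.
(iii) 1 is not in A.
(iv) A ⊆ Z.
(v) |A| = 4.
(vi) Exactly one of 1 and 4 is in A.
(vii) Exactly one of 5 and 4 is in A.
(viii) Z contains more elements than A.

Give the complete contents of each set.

From (iii): 1 ∉ A.
(ii): 5 matches 1: 5 ∉ A.
(v): only 4 candidates remain for A, so all are in.
(iv) with 0 ∈ A: 0 ∈ Z.
(iv) with 2 ∈ A: 2 ∈ Z.
(iv) with 3 ∈ A: 3 ∈ Z.
(iv) with 4 ∈ A: 4 ∈ Z.
Suppose 1 ∉ Z: no assignment then satisfies all the clues, so 1 ∈ Z.

A = {0, 2, 3, 4}; Z = {0, 1, 2, 3, 4, 5}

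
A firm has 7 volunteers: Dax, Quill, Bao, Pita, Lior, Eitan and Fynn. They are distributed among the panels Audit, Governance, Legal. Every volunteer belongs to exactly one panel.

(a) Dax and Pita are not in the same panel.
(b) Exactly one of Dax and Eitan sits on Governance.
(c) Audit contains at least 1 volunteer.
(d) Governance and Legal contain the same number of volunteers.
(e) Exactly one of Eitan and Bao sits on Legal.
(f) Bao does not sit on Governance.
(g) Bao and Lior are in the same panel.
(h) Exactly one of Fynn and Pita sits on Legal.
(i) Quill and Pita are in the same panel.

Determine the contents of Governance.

Governance = {Eitan, Pita, Quill}

From (f): Bao ∉ Governance.
(g): Lior matches Bao: Lior ∉ Governance.
Suppose Dax ∈ Governance: no assignment then satisfies all the clues, so Dax ∉ Governance.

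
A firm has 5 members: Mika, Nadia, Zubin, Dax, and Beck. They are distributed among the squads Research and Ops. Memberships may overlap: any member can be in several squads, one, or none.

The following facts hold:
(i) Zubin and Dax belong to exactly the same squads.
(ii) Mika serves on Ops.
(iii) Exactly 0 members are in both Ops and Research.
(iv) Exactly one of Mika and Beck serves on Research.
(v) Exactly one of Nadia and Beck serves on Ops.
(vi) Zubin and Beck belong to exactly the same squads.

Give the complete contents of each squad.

From (ii): Mika ∈ Ops.
Suppose Mika ∈ Research: no assignment then satisfies all the clues, so Mika ∉ Research.

Research = {Beck, Dax, Zubin}; Ops = {Mika, Nadia}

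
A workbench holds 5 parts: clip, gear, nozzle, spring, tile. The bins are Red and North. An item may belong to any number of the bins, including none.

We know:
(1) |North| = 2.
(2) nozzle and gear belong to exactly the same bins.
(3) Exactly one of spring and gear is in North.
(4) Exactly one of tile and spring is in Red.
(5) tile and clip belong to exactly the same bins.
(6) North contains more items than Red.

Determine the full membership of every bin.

Red = {spring}; North = {gear, nozzle}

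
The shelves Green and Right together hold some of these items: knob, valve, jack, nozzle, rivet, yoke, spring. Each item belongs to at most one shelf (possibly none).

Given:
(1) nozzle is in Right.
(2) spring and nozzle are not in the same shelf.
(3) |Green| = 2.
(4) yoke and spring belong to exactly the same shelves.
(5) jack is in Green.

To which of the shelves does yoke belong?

yoke: none

From (1): nozzle ∈ Right.
From (5): jack ∈ Green.
(2): spring ∉ Right.
(4): yoke matches spring: yoke ∉ Right.
Suppose yoke ∈ Green: no assignment then satisfies all the clues, so yoke ∉ Green.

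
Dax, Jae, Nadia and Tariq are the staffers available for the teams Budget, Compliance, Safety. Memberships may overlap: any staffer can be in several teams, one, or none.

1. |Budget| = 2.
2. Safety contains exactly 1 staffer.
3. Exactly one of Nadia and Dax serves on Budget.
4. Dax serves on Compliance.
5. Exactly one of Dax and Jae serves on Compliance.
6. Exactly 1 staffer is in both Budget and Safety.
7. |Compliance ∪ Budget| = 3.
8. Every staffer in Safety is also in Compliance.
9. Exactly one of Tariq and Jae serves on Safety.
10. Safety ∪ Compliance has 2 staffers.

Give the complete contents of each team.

Budget = {Nadia, Tariq}; Compliance = {Dax, Tariq}; Safety = {Tariq}

From (4): Dax ∈ Compliance.
(5) (exactly one): Jae ∉ Compliance.
(8) contrapositive: Jae ∉ Safety.
(9) (exactly one): Tariq ∈ Safety.
(2): Safety already has 1, so the rest are out.
(8) with Tariq ∈ Safety: Tariq ∈ Compliance.
Suppose Dax ∈ Budget: no assignment then satisfies all the clues, so Dax ∉ Budget.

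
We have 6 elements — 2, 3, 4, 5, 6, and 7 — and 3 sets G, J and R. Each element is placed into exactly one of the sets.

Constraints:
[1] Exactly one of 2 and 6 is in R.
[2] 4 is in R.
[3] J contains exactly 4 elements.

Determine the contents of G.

G = {}

From (2): 4 ∈ R.
Suppose 2 ∈ G: no assignment then satisfies all the clues, so 2 ∉ G.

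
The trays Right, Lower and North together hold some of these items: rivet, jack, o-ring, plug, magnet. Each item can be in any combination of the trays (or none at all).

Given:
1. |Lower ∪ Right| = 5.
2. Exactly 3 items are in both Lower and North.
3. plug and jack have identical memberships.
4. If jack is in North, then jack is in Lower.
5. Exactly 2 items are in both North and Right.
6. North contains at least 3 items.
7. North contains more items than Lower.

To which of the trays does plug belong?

plug: Lower, North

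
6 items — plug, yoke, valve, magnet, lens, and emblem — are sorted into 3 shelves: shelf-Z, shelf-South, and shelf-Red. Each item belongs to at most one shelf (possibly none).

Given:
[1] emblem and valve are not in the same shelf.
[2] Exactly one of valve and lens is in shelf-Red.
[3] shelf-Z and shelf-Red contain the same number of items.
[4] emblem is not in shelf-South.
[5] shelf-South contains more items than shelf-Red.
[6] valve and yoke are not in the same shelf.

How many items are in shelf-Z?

1

From (4): emblem ∉ shelf-South.
Suppose plug ∈ shelf-Red: no assignment then satisfies all the clues, so plug ∉ shelf-Red.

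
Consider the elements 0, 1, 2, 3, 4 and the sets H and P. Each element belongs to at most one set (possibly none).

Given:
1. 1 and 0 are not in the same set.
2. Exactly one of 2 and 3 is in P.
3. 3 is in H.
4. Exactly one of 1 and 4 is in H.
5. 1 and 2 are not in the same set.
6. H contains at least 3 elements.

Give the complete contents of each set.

H = {0, 3, 4}; P = {2}

From (3): 3 ∈ H.
(2) (exactly one): 2 ∈ P.
(5): 1 ∉ P.
Suppose 0 ∉ H: no assignment then satisfies all the clues, so 0 ∈ H.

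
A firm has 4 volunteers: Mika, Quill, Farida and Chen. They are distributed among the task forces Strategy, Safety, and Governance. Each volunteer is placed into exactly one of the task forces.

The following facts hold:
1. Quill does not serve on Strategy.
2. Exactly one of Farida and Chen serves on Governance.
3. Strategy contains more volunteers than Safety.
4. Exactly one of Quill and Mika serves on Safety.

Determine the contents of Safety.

Safety = {Quill}

From (1): Quill ∉ Strategy.
Suppose Mika ∈ Safety: no assignment then satisfies all the clues, so Mika ∉ Safety.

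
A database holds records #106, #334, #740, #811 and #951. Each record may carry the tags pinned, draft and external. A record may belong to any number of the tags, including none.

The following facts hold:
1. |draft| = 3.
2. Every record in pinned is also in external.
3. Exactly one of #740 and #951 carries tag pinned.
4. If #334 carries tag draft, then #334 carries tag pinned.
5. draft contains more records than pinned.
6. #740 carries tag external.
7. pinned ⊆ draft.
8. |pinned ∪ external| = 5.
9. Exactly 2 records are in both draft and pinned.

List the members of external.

external = {#106, #334, #740, #811, #951}

From (6): #740 ∈ external.
Suppose #106 ∉ external: no assignment then satisfies all the clues, so #106 ∈ external.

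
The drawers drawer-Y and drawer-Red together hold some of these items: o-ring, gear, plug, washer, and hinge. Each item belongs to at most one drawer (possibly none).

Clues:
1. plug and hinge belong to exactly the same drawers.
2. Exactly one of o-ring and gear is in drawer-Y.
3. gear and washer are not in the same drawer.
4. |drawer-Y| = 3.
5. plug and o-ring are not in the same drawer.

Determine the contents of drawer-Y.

drawer-Y = {gear, hinge, plug}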